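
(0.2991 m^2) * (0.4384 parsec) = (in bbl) 2.545e+16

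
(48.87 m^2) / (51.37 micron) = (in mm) 9.513e+08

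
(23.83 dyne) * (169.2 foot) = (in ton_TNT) 2.937e-12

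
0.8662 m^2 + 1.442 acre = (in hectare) 0.5836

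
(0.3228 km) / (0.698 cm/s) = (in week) 0.07647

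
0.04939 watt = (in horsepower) 6.623e-05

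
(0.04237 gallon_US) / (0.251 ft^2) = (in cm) 0.6878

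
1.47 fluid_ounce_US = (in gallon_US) 0.01148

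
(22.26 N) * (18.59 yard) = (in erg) 3.784e+09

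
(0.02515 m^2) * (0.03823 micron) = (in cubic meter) 9.615e-10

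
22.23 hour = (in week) 0.1323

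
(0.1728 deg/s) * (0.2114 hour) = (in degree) 131.5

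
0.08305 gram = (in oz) 0.00293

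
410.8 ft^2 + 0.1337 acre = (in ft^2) 6235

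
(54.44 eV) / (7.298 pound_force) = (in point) 7.616e-16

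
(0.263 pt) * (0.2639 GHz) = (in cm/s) 2.448e+06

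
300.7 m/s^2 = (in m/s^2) 300.7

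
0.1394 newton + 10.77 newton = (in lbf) 2.453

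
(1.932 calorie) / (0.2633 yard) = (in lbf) 7.548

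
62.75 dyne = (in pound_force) 0.0001411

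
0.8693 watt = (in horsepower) 0.001166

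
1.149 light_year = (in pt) 3.081e+19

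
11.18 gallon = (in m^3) 0.04232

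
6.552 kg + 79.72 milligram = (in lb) 14.44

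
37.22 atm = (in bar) 37.71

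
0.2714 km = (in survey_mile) 0.1686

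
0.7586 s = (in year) 2.406e-08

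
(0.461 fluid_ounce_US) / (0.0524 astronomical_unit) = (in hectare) 1.739e-19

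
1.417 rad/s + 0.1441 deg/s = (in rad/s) 1.42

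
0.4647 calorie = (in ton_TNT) 4.647e-10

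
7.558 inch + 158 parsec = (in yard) 5.332e+18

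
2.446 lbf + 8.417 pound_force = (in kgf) 4.927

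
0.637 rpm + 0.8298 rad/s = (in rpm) 8.561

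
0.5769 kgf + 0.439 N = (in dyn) 6.096e+05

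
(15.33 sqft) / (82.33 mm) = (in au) 1.156e-10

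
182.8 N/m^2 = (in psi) 0.02651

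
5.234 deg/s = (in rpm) 0.8723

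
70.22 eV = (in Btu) 1.066e-20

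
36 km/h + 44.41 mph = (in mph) 66.78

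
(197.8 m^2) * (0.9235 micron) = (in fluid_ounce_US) 6.177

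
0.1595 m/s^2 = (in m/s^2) 0.1595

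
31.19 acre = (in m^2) 1.262e+05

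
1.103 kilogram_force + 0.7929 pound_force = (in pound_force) 3.225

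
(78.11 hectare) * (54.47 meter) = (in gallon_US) 1.124e+10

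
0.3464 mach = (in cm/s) 1.179e+04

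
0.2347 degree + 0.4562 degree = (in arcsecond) 2487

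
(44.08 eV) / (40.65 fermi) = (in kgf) 1.772e-05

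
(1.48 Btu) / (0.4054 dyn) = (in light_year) 4.071e-08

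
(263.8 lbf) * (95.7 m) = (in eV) 7.009e+23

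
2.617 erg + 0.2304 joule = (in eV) 1.438e+18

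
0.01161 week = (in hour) 1.95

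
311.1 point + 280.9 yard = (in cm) 2.57e+04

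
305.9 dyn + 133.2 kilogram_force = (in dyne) 1.306e+08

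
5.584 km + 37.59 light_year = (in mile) 2.21e+14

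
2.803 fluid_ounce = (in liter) 0.08289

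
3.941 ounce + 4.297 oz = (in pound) 0.5149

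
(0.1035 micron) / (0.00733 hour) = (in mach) 1.152e-11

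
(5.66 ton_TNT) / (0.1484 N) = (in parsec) 5.172e-06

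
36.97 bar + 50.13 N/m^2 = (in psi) 536.2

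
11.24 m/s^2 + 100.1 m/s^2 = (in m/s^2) 111.3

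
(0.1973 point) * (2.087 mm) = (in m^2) 1.453e-07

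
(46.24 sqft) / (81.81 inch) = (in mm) 2067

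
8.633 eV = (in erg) 1.383e-11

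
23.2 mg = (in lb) 5.115e-05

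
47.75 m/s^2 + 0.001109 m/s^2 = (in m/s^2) 47.75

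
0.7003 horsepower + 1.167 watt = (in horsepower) 0.7019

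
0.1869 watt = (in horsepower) 0.0002506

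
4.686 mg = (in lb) 1.033e-05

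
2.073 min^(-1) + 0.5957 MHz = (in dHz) 5.957e+06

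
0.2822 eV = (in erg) 4.521e-13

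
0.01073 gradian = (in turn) 2.683e-05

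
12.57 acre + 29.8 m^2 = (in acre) 12.58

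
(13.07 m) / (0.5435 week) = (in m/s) 3.976e-05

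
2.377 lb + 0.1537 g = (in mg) 1.078e+06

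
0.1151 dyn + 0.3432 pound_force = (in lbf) 0.3432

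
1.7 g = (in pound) 0.003748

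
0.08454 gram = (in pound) 0.0001864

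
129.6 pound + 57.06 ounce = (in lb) 133.2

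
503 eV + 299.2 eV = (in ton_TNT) 3.072e-26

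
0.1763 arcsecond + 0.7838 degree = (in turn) 0.002177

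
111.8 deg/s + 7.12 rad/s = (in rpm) 86.62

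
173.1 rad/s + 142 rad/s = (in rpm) 3009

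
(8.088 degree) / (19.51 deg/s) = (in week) 6.854e-07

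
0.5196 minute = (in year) 9.886e-07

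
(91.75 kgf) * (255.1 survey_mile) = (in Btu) 3.501e+05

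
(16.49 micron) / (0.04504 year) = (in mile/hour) 2.597e-11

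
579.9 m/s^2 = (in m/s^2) 579.9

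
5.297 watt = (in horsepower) 0.007103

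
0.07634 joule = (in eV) 4.765e+17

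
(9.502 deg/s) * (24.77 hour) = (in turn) 2354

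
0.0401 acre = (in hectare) 0.01623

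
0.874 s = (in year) 2.771e-08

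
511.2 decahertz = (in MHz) 0.005112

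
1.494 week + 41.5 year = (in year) 41.53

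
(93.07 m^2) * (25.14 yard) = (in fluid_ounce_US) 7.234e+07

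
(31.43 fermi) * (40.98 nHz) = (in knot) 2.504e-21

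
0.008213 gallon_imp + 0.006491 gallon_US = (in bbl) 0.0003894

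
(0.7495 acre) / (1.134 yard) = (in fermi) 2.925e+18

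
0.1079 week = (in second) 6.526e+04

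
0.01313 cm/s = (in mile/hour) 0.0002937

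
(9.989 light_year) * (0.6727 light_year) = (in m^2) 6.014e+32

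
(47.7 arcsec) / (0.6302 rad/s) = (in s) 0.000367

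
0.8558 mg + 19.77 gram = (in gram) 19.77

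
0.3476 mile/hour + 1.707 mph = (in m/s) 0.9185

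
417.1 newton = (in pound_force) 93.77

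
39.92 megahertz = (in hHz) 3.992e+05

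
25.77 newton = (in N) 25.77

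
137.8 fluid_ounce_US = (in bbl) 0.02563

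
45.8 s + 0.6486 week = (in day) 4.541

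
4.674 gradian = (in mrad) 73.42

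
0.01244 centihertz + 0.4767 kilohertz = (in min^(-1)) 2.86e+04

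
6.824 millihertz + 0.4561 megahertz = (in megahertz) 0.4561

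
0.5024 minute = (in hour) 0.008373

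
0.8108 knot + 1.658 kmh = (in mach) 0.002578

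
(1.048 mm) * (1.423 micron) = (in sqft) 1.605e-08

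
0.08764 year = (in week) 4.57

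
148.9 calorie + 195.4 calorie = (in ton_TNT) 3.443e-07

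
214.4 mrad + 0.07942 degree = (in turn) 0.03434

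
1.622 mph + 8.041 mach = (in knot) 5324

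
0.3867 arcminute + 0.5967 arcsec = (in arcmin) 0.3966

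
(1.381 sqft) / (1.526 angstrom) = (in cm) 8.408e+10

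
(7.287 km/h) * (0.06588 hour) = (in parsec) 1.556e-14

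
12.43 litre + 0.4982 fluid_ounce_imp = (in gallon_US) 3.287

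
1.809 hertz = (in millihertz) 1809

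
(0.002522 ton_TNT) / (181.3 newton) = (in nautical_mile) 31.43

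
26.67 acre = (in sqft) 1.162e+06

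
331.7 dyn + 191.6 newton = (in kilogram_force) 19.54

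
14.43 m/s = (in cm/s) 1443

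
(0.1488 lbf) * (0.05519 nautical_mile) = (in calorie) 16.17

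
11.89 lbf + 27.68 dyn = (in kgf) 5.393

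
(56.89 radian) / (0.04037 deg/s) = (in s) 8.074e+04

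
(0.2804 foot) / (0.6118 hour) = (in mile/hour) 8.68e-05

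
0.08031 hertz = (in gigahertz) 8.031e-11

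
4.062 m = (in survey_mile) 0.002524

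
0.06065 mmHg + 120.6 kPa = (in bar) 1.206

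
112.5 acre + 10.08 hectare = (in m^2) 5.561e+05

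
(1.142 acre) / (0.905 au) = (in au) 2.282e-19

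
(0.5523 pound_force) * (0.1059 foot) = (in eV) 4.95e+17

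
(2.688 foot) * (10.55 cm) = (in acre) 2.136e-05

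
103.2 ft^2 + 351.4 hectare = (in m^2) 3.514e+06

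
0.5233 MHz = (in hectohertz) 5233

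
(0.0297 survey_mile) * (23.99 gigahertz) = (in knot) 2.229e+12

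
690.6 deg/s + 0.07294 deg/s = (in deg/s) 690.7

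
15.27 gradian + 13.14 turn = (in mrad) 8.28e+04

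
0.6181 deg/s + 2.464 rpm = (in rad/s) 0.2688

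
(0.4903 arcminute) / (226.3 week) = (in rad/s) 1.042e-12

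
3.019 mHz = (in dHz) 0.03019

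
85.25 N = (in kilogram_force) 8.693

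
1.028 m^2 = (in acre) 0.000254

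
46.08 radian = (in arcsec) 9.505e+06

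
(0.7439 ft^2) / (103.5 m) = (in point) 1.893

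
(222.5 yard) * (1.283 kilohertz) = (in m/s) 2.61e+05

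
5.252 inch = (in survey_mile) 8.289e-05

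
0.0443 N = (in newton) 0.0443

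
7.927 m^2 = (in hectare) 0.0007927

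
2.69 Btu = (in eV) 1.771e+22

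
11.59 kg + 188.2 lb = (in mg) 9.696e+07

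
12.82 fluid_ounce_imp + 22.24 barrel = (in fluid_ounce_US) 1.196e+05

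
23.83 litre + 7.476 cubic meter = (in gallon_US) 1981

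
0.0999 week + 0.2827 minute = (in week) 0.09993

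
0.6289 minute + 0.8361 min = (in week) 0.0001453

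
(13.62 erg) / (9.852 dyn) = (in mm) 13.82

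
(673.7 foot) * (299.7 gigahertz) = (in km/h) 2.215e+14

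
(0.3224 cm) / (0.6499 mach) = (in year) 4.62e-13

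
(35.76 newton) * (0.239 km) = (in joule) 8547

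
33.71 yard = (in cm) 3082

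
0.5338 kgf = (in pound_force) 1.177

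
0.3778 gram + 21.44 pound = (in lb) 21.44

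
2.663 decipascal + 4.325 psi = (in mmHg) 223.7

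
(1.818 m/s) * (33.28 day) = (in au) 3.494e-05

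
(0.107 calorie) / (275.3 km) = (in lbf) 3.656e-07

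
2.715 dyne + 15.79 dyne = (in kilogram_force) 1.887e-05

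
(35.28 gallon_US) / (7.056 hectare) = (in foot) 6.21e-06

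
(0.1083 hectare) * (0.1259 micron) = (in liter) 0.1363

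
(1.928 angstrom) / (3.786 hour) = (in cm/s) 1.415e-12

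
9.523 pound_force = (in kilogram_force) 4.32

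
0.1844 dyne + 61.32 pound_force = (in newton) 272.8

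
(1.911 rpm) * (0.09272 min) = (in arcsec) 2.296e+05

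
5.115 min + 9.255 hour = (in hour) 9.34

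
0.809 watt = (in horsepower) 0.001085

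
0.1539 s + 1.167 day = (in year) 0.003197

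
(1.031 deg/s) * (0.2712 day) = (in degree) 2.416e+04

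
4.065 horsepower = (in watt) 3031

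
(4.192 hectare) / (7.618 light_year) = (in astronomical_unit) 3.888e-24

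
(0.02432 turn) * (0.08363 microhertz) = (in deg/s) 7.322e-07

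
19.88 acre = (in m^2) 8.045e+04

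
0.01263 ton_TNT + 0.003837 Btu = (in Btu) 5.009e+04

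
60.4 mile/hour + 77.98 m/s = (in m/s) 105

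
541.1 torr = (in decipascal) 7.214e+05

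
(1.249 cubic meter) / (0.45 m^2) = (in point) 7868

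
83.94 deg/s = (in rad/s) 1.465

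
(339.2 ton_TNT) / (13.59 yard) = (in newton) 1.142e+11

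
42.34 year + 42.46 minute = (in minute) 2.225e+07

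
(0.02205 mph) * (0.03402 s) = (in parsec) 1.087e-20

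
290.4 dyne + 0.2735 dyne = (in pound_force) 0.0006535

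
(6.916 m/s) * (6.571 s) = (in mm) 4.545e+04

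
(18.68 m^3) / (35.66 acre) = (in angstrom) 1.294e+06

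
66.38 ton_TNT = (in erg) 2.777e+18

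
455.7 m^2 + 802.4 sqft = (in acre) 0.131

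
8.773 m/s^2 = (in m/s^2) 8.773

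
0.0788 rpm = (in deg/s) 0.4728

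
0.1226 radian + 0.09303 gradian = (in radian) 0.1241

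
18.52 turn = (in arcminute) 4e+05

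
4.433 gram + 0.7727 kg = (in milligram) 7.771e+05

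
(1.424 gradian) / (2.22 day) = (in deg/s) 6.682e-06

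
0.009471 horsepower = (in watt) 7.063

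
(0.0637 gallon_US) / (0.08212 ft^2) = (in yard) 0.03457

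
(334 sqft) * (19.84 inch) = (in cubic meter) 15.64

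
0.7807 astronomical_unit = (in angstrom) 1.168e+21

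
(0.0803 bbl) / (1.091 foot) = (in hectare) 3.839e-06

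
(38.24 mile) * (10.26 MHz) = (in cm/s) 6.314e+13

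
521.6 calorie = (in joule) 2182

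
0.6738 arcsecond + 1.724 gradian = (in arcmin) 93.11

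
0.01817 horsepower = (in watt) 13.55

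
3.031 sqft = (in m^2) 0.2816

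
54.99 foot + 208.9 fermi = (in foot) 54.99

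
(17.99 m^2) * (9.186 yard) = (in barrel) 950.5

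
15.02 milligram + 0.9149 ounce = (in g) 25.95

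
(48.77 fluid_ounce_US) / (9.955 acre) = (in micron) 0.0358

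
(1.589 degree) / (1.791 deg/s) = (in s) 0.8872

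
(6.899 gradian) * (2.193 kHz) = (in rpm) 2269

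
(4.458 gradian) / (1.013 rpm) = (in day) 7.64e-06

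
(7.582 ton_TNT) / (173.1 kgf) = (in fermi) 1.869e+22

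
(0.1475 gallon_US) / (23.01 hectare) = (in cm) 2.427e-07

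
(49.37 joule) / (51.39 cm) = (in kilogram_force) 9.796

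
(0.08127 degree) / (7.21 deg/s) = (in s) 0.01127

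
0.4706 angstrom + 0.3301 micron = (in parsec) 1.07e-23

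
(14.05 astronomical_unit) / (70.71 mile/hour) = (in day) 7.696e+05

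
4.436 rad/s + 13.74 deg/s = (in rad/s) 4.676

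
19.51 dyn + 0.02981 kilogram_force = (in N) 0.2925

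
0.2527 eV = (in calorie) 9.677e-21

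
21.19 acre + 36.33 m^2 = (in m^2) 8.579e+04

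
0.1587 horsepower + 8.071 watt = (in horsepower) 0.1695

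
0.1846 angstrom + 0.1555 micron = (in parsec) 5.04e-24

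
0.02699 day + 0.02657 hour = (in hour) 0.6743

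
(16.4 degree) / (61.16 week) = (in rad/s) 7.738e-09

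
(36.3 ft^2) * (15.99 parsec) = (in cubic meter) 1.664e+18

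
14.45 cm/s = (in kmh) 0.5202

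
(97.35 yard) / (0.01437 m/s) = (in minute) 103.2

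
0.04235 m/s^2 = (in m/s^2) 0.04235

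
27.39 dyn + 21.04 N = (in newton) 21.04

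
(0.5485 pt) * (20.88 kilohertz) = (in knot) 7.854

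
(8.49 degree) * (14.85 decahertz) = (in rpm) 210.1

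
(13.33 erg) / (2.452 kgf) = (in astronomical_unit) 3.706e-19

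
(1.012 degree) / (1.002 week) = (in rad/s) 2.915e-08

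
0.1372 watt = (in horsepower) 0.000184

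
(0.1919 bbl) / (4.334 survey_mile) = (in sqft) 4.708e-05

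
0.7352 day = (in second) 6.352e+04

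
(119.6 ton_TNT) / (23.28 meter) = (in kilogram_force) 2.192e+09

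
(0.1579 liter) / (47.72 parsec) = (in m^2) 1.072e-22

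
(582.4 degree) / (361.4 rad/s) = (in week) 4.65e-08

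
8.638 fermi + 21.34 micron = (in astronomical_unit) 1.426e-16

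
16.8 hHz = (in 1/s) 1680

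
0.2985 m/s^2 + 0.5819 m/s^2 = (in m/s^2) 0.8804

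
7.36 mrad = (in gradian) 0.4686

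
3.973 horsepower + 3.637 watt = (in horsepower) 3.978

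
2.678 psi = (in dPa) 1.846e+05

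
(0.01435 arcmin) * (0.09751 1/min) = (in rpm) 6.478e-08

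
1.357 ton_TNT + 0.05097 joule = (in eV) 3.544e+28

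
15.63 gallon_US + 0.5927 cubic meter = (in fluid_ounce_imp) 2.294e+04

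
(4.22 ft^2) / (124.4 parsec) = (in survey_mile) 6.346e-23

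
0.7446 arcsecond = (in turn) 5.745e-07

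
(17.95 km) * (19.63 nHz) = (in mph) 0.0007882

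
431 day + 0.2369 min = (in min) 6.206e+05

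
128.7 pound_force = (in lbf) 128.7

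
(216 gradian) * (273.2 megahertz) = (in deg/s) 5.311e+10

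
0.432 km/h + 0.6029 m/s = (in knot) 1.405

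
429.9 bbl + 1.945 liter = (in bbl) 429.9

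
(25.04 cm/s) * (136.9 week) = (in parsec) 6.719e-10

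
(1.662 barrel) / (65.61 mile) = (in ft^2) 2.694e-05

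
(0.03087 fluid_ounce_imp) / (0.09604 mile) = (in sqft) 6.108e-08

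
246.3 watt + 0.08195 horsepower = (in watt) 307.4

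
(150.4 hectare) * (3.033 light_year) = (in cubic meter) 4.316e+22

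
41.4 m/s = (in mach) 0.1216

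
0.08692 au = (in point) 3.686e+13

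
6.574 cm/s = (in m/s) 0.06574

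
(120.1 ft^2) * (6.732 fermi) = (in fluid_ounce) 2.54e-09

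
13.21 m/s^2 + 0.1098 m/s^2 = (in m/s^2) 13.32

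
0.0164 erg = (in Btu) 1.554e-12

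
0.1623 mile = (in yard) 285.6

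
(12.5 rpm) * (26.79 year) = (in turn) 1.76e+08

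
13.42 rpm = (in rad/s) 1.405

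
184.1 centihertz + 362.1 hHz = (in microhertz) 3.621e+10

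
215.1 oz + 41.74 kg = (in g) 4.784e+04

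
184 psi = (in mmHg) 9516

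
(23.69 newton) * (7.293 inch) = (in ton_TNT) 1.049e-09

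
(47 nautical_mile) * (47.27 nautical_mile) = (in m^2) 7.62e+09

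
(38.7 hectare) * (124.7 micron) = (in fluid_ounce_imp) 1.698e+06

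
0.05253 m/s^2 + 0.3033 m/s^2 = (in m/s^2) 0.3558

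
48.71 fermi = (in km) 4.871e-17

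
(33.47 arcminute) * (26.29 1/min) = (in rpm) 0.04074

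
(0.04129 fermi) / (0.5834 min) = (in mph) 2.639e-18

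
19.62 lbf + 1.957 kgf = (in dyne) 1.065e+07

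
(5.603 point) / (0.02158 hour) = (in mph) 5.691e-05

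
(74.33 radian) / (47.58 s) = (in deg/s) 89.51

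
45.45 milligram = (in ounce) 0.001603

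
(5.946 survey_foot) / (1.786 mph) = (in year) 7.198e-08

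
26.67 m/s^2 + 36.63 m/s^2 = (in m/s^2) 63.3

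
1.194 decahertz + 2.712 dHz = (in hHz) 0.1221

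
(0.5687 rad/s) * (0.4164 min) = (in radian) 14.21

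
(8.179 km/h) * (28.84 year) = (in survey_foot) 6.779e+09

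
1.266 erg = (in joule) 1.266e-07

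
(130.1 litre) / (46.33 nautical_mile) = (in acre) 3.747e-10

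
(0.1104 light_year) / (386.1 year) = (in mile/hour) 1.919e+05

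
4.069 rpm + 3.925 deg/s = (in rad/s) 0.4946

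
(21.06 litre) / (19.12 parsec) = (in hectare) 3.57e-24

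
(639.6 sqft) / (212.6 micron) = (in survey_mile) 173.7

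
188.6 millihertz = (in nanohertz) 1.886e+08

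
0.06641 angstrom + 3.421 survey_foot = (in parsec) 3.379e-17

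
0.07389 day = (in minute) 106.4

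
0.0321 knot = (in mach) 4.85e-05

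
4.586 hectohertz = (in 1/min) 2.752e+04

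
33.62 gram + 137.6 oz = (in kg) 3.935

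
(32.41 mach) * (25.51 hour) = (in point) 2.873e+12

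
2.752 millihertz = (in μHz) 2752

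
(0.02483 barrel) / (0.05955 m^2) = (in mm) 66.29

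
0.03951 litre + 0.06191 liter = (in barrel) 0.0006379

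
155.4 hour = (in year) 0.01774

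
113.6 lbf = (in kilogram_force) 51.53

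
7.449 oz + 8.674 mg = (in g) 211.2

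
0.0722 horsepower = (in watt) 53.84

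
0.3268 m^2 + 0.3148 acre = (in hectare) 0.1274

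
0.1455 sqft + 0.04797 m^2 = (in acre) 1.519e-05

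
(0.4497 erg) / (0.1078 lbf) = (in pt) 0.0002658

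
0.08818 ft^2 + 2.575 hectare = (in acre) 6.363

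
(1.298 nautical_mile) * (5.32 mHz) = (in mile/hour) 28.61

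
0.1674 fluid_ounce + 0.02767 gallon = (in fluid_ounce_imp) 3.861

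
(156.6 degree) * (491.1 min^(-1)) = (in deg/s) 1282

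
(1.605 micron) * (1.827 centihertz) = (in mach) 8.612e-11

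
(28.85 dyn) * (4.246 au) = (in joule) 1.833e+08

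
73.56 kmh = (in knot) 39.72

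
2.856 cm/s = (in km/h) 0.1028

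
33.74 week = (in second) 2.041e+07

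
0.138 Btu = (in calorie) 34.8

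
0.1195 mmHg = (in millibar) 0.1593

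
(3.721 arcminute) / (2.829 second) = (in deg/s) 0.02192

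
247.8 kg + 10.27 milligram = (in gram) 2.478e+05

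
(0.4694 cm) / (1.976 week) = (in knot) 7.635e-09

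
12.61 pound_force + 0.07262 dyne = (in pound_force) 12.61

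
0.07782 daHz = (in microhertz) 7.782e+05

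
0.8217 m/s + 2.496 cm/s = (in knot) 1.646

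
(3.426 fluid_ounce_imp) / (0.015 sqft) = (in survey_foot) 0.2292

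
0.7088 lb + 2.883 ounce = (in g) 403.2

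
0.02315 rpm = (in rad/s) 0.002424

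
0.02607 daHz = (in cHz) 26.07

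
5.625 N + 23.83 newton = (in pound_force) 6.622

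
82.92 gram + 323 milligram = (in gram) 83.24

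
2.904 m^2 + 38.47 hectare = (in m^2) 3.847e+05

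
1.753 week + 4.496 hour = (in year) 0.03413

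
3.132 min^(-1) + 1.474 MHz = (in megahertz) 1.474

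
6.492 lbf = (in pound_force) 6.492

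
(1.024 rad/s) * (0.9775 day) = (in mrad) 8.648e+07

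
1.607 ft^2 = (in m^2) 0.1493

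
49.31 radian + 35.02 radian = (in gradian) 5369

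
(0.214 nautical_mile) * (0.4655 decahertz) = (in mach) 5.418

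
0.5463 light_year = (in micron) 5.168e+21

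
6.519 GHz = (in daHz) 6.519e+08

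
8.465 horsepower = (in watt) 6312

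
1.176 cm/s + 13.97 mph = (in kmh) 22.52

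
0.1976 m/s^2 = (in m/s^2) 0.1976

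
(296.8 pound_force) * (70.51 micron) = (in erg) 9.309e+05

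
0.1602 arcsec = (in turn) 1.236e-07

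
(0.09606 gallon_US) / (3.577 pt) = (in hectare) 2.882e-05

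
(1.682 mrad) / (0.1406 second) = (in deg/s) 0.6854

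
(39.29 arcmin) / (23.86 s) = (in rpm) 0.004574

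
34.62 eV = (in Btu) 5.257e-21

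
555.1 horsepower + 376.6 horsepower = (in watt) 6.948e+05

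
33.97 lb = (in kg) 15.41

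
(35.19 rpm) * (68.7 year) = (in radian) 7.984e+09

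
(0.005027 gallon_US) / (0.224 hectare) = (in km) 8.495e-12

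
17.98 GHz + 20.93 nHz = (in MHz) 1.798e+04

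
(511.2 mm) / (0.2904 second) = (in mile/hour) 3.938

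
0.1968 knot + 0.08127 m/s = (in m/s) 0.1825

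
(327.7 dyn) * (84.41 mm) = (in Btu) 2.622e-07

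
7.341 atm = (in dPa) 7.438e+06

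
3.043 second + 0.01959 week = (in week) 0.0196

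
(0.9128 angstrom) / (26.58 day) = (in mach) 1.167e-19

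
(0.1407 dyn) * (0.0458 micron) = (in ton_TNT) 1.54e-23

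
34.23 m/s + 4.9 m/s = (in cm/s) 3913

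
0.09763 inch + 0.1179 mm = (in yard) 0.002841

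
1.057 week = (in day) 7.399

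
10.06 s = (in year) 3.19e-07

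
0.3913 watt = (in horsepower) 0.0005247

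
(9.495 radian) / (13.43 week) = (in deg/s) 6.698e-05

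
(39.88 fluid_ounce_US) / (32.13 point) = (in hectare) 1.041e-05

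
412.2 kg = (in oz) 1.454e+04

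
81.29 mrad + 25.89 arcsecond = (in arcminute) 279.9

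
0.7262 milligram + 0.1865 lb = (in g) 84.6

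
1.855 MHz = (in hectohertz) 1.855e+04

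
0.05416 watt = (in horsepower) 7.263e-05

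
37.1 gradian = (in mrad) 582.8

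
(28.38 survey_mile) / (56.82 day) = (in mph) 0.02081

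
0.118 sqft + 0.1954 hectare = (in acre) 0.4828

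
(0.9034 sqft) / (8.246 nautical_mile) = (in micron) 5.496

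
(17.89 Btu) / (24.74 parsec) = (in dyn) 2.472e-09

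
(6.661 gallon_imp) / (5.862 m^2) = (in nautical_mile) 2.789e-06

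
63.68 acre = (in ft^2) 2.774e+06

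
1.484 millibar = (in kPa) 0.1484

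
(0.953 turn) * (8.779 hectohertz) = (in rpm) 5.02e+04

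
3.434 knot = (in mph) 3.952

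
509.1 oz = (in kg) 14.43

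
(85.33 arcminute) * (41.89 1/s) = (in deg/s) 59.57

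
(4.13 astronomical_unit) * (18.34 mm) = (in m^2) 1.133e+10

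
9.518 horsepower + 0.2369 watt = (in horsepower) 9.518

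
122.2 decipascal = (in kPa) 0.01222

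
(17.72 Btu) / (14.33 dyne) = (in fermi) 1.305e+23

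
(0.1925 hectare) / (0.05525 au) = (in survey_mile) 1.447e-10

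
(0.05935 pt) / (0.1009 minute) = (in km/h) 1.245e-05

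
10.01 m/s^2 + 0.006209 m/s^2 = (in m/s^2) 10.02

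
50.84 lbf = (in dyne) 2.261e+07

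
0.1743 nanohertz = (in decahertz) 1.743e-11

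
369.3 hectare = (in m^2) 3.693e+06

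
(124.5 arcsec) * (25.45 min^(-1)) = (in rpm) 0.002445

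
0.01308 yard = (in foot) 0.03924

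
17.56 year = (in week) 915.6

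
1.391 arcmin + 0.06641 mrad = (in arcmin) 1.619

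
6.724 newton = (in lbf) 1.512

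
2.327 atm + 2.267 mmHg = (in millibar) 2361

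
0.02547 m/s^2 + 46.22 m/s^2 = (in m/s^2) 46.25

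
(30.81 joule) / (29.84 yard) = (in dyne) 1.129e+05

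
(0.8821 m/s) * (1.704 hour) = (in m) 5411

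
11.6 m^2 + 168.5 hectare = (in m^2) 1.685e+06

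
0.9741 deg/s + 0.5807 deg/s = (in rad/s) 0.02714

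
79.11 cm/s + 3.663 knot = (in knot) 5.201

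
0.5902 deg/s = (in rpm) 0.09837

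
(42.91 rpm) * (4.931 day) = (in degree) 1.097e+08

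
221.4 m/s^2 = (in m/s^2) 221.4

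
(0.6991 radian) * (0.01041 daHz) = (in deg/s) 4.17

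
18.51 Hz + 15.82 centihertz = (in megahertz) 1.867e-05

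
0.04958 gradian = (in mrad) 0.7788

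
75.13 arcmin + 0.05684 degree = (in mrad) 22.85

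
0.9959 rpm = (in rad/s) 0.1043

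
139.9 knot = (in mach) 0.2114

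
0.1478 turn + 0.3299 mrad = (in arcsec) 1.916e+05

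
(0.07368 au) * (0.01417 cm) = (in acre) 385.9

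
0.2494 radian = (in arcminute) 857.4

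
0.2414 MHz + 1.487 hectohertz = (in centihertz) 2.415e+07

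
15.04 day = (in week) 2.149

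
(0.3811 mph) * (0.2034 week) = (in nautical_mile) 11.32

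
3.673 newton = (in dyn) 3.673e+05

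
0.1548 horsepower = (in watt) 115.4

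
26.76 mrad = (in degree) 1.533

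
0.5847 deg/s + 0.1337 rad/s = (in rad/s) 0.1439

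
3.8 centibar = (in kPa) 3.8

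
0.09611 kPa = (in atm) 0.0009485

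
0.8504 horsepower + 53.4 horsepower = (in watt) 4.045e+04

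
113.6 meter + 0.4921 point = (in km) 0.1136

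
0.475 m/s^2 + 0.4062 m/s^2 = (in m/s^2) 0.8812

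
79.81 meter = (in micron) 7.981e+07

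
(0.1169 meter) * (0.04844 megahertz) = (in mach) 16.63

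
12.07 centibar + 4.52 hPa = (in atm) 0.1236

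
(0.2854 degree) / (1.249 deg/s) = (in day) 2.645e-06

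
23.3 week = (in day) 163.1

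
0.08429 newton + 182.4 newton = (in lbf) 41.02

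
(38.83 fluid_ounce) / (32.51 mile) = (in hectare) 2.195e-12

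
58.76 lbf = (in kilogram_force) 26.65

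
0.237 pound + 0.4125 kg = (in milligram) 5.2e+05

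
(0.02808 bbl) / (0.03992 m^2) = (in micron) 1.118e+05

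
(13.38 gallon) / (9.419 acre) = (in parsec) 4.306e-23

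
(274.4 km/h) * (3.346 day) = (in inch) 8.675e+08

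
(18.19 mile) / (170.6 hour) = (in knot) 0.09265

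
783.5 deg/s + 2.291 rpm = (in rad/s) 13.91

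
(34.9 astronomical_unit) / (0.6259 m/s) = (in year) 2.645e+05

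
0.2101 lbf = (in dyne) 9.346e+04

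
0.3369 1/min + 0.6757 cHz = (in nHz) 1.237e+07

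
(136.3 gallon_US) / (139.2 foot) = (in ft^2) 0.1309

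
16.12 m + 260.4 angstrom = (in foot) 52.89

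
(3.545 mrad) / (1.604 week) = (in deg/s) 2.094e-07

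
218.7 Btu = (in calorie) 5.515e+04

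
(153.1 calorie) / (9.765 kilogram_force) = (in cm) 668.9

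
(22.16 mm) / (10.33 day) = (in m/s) 2.483e-08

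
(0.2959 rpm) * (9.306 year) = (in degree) 5.21e+08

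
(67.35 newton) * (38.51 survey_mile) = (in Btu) 3956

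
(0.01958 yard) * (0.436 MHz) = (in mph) 1.746e+04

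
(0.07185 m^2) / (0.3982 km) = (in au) 1.206e-15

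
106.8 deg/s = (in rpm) 17.8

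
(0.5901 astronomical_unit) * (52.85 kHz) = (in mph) 1.044e+16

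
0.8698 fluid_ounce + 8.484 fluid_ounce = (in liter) 0.2766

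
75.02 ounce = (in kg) 2.127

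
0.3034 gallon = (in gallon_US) 0.3034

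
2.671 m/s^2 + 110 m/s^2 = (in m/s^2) 112.7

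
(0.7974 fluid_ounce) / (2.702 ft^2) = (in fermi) 9.394e+10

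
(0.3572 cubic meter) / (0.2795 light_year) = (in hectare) 1.351e-20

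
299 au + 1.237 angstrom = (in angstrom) 4.473e+23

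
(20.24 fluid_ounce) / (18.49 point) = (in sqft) 0.9877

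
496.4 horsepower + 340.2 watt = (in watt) 3.705e+05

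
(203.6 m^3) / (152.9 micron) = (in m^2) 1.332e+06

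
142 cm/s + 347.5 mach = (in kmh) 4.26e+05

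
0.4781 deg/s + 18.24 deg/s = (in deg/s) 18.72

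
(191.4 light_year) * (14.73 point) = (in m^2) 9.41e+15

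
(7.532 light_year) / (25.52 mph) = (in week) 1.033e+10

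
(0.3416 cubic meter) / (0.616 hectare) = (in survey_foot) 0.0001819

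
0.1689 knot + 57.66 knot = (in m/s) 29.75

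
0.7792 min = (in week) 7.73e-05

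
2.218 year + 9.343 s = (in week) 115.7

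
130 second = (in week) 0.0002149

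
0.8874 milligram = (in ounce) 3.13e-05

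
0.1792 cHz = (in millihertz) 1.792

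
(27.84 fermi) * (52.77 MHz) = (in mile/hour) 3.286e-06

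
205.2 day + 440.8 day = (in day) 646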